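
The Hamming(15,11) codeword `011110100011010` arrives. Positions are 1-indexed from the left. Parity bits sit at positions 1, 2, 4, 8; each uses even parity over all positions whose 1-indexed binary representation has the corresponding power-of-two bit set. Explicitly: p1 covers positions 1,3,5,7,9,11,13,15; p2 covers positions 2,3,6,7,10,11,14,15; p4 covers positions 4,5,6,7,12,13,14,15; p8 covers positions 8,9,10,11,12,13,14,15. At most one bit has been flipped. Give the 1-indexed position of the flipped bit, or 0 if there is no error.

14

s1: b1⊕b3⊕b5⊕b7⊕b9⊕b11⊕b13⊕b15 = 0⊕1⊕1⊕1⊕0⊕1⊕0⊕0 = 0
s2: b2⊕b3⊕b6⊕b7⊕b10⊕b11⊕b14⊕b15 = 1⊕1⊕0⊕1⊕0⊕1⊕1⊕0 = 1
s4: b4⊕b5⊕b6⊕b7⊕b12⊕b13⊕b14⊕b15 = 1⊕1⊕0⊕1⊕1⊕0⊕1⊕0 = 1
s8: b8⊕b9⊕b10⊕b11⊕b12⊕b13⊕b14⊕b15 = 0⊕0⊕0⊕1⊕1⊕0⊕1⊕0 = 1
Syndrome (s8...s1) = 1110 → position 14.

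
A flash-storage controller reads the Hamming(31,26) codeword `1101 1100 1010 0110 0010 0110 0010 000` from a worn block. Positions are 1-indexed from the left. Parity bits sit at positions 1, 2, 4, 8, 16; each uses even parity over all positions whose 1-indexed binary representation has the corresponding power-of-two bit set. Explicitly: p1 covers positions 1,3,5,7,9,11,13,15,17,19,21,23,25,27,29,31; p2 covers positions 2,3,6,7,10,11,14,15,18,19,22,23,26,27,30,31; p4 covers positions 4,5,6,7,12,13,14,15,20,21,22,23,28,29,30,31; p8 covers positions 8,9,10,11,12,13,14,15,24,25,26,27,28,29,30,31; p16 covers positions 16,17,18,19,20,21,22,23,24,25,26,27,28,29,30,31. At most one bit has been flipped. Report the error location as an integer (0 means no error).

s1: b1⊕b3⊕b5⊕b7⊕b9⊕b11⊕b13⊕b15⊕b17⊕b19⊕b21⊕b23⊕b25⊕b27⊕b29⊕b31 = 1⊕0⊕1⊕0⊕1⊕1⊕0⊕1⊕0⊕1⊕0⊕1⊕0⊕1⊕0⊕0 = 0
s2: b2⊕b3⊕b6⊕b7⊕b10⊕b11⊕b14⊕b15⊕b18⊕b19⊕b22⊕b23⊕b26⊕b27⊕b30⊕b31 = 1⊕0⊕1⊕0⊕0⊕1⊕1⊕1⊕0⊕1⊕1⊕1⊕0⊕1⊕0⊕0 = 1
s4: b4⊕b5⊕b6⊕b7⊕b12⊕b13⊕b14⊕b15⊕b20⊕b21⊕b22⊕b23⊕b28⊕b29⊕b30⊕b31 = 1⊕1⊕1⊕0⊕0⊕0⊕1⊕1⊕0⊕0⊕1⊕1⊕0⊕0⊕0⊕0 = 1
s8: b8⊕b9⊕b10⊕b11⊕b12⊕b13⊕b14⊕b15⊕b24⊕b25⊕b26⊕b27⊕b28⊕b29⊕b30⊕b31 = 0⊕1⊕0⊕1⊕0⊕0⊕1⊕1⊕0⊕0⊕0⊕1⊕0⊕0⊕0⊕0 = 1
s16: b16⊕b17⊕b18⊕b19⊕b20⊕b21⊕b22⊕b23⊕b24⊕b25⊕b26⊕b27⊕b28⊕b29⊕b30⊕b31 = 0⊕0⊕0⊕1⊕0⊕0⊕1⊕1⊕0⊕0⊕0⊕1⊕0⊕0⊕0⊕0 = 0
Syndrome (s16...s1) = 01110 → position 14.

14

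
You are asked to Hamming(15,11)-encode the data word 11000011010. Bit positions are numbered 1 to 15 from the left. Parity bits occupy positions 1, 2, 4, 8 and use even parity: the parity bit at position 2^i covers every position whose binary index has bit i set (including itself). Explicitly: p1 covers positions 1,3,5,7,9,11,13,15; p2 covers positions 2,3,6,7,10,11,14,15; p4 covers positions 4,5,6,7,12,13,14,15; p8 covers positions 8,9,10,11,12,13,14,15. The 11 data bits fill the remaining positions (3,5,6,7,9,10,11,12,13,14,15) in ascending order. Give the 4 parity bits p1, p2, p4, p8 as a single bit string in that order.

Place data bits at non-power-of-two positions: b3=1, b5=1, b6=0, b7=0, b9=0, b10=0, b11=1, b12=1, b13=0, b14=1, b15=0.
p1 = XOR of data positions {3,5,7,9,11,13,15} = 1⊕1⊕0⊕0⊕1⊕0⊕0 = 1
p2 = XOR of data positions {3,6,7,10,11,14,15} = 1⊕0⊕0⊕0⊕1⊕1⊕0 = 1
p4 = XOR of data positions {5,6,7,12,13,14,15} = 1⊕0⊕0⊕1⊕0⊕1⊕0 = 1
p8 = XOR of data positions {9,10,11,12,13,14,15} = 0⊕0⊕1⊕1⊕0⊕1⊕0 = 1
Parity bits p1,p2,p4,p8 = 1111

1111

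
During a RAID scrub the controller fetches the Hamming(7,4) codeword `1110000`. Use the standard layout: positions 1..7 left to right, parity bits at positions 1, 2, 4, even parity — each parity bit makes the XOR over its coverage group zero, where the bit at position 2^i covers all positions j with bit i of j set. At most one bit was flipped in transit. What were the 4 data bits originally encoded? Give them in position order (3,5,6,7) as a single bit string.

s1: b1⊕b3⊕b5⊕b7 = 1⊕1⊕0⊕0 = 0
s2: b2⊕b3⊕b6⊕b7 = 1⊕1⊕0⊕0 = 0
s4: b4⊕b5⊕b6⊕b7 = 0⊕0⊕0⊕0 = 0
Syndrome (s4...s1) = 000 → position 0 (no error).
No correction needed.
Data bits at positions 3,5,6,7: 1000

1000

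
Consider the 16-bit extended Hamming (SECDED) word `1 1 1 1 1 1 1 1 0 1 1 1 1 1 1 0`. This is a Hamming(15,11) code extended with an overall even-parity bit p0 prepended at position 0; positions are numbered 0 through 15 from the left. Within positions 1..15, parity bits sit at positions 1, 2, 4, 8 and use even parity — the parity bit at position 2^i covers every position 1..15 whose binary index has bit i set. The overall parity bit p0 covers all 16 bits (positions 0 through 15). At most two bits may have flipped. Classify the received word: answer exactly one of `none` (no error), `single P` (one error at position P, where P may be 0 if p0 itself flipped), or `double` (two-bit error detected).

double

s1: b1⊕b3⊕b5⊕b7⊕b9⊕b11⊕b13⊕b15 = 1⊕1⊕1⊕1⊕1⊕1⊕1⊕0 = 1
s2: b2⊕b3⊕b6⊕b7⊕b10⊕b11⊕b14⊕b15 = 1⊕1⊕1⊕1⊕1⊕1⊕1⊕0 = 1
s4: b4⊕b5⊕b6⊕b7⊕b12⊕b13⊕b14⊕b15 = 1⊕1⊕1⊕1⊕1⊕1⊕1⊕0 = 1
s8: b8⊕b9⊕b10⊕b11⊕b12⊕b13⊕b14⊕b15 = 0⊕1⊕1⊕1⊕1⊕1⊕1⊕0 = 0
Syndrome (s8...s1) = 0111 → position 7.
Overall parity (XOR of all 16 bits, including p0): 1⊕1⊕1⊕1⊕1⊕1⊕1⊕1⊕0⊕1⊕1⊕1⊕1⊕1⊕1⊕0 = 0
Overall=0, syndrome position=7 → double-bit error detected (uncorrectable).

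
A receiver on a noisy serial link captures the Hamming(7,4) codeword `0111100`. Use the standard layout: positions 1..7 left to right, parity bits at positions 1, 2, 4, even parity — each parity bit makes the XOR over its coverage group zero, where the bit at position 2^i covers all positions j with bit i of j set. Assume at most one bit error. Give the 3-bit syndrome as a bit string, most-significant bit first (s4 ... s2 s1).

s1: b1⊕b3⊕b5⊕b7 = 0⊕1⊕1⊕0 = 0
s2: b2⊕b3⊕b6⊕b7 = 1⊕1⊕0⊕0 = 0
s4: b4⊕b5⊕b6⊕b7 = 1⊕1⊕0⊕0 = 0
Syndrome (s4...s1) = 000 → position 0 (no error).

000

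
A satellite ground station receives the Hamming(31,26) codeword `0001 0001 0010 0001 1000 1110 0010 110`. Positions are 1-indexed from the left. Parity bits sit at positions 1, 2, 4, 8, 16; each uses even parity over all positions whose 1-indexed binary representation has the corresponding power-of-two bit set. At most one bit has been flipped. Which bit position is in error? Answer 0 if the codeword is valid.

10

s1: b1⊕b3⊕b5⊕b7⊕b9⊕b11⊕b13⊕b15⊕b17⊕b19⊕b21⊕b23⊕b25⊕b27⊕b29⊕b31 = 0⊕0⊕0⊕0⊕0⊕1⊕0⊕0⊕1⊕0⊕1⊕1⊕0⊕1⊕1⊕0 = 0
s2: b2⊕b3⊕b6⊕b7⊕b10⊕b11⊕b14⊕b15⊕b18⊕b19⊕b22⊕b23⊕b26⊕b27⊕b30⊕b31 = 0⊕0⊕0⊕0⊕0⊕1⊕0⊕0⊕0⊕0⊕1⊕1⊕0⊕1⊕1⊕0 = 1
s4: b4⊕b5⊕b6⊕b7⊕b12⊕b13⊕b14⊕b15⊕b20⊕b21⊕b22⊕b23⊕b28⊕b29⊕b30⊕b31 = 1⊕0⊕0⊕0⊕0⊕0⊕0⊕0⊕0⊕1⊕1⊕1⊕0⊕1⊕1⊕0 = 0
s8: b8⊕b9⊕b10⊕b11⊕b12⊕b13⊕b14⊕b15⊕b24⊕b25⊕b26⊕b27⊕b28⊕b29⊕b30⊕b31 = 1⊕0⊕0⊕1⊕0⊕0⊕0⊕0⊕0⊕0⊕0⊕1⊕0⊕1⊕1⊕0 = 1
s16: b16⊕b17⊕b18⊕b19⊕b20⊕b21⊕b22⊕b23⊕b24⊕b25⊕b26⊕b27⊕b28⊕b29⊕b30⊕b31 = 1⊕1⊕0⊕0⊕0⊕1⊕1⊕1⊕0⊕0⊕0⊕1⊕0⊕1⊕1⊕0 = 0
Syndrome (s16...s1) = 01010 → position 10.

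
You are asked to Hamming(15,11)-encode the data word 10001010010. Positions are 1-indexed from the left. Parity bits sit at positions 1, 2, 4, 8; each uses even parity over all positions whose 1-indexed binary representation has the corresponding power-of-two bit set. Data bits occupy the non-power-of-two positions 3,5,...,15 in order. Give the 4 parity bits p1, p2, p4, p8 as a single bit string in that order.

1111

Place data bits at non-power-of-two positions: b3=1, b5=0, b6=0, b7=0, b9=1, b10=0, b11=1, b12=0, b13=0, b14=1, b15=0.
p1 = XOR of data positions {3,5,7,9,11,13,15} = 1⊕0⊕0⊕1⊕1⊕0⊕0 = 1
p2 = XOR of data positions {3,6,7,10,11,14,15} = 1⊕0⊕0⊕0⊕1⊕1⊕0 = 1
p4 = XOR of data positions {5,6,7,12,13,14,15} = 0⊕0⊕0⊕0⊕0⊕1⊕0 = 1
p8 = XOR of data positions {9,10,11,12,13,14,15} = 1⊕0⊕1⊕0⊕0⊕1⊕0 = 1
Parity bits p1,p2,p4,p8 = 1111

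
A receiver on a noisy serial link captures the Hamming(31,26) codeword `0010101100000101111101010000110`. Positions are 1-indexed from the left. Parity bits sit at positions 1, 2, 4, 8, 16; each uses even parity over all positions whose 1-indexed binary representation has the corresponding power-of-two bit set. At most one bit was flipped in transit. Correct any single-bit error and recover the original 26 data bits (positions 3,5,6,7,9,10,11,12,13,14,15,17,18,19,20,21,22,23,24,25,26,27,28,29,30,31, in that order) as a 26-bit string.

11010000010111101010000100

s1: b1⊕b3⊕b5⊕b7⊕b9⊕b11⊕b13⊕b15⊕b17⊕b19⊕b21⊕b23⊕b25⊕b27⊕b29⊕b31 = 0⊕1⊕1⊕1⊕0⊕0⊕0⊕0⊕1⊕1⊕0⊕0⊕0⊕0⊕1⊕0 = 0
s2: b2⊕b3⊕b6⊕b7⊕b10⊕b11⊕b14⊕b15⊕b18⊕b19⊕b22⊕b23⊕b26⊕b27⊕b30⊕b31 = 0⊕1⊕0⊕1⊕0⊕0⊕1⊕0⊕1⊕1⊕1⊕0⊕0⊕0⊕1⊕0 = 1
s4: b4⊕b5⊕b6⊕b7⊕b12⊕b13⊕b14⊕b15⊕b20⊕b21⊕b22⊕b23⊕b28⊕b29⊕b30⊕b31 = 0⊕1⊕0⊕1⊕0⊕0⊕1⊕0⊕1⊕0⊕1⊕0⊕0⊕1⊕1⊕0 = 1
s8: b8⊕b9⊕b10⊕b11⊕b12⊕b13⊕b14⊕b15⊕b24⊕b25⊕b26⊕b27⊕b28⊕b29⊕b30⊕b31 = 1⊕0⊕0⊕0⊕0⊕0⊕1⊕0⊕1⊕0⊕0⊕0⊕0⊕1⊕1⊕0 = 1
s16: b16⊕b17⊕b18⊕b19⊕b20⊕b21⊕b22⊕b23⊕b24⊕b25⊕b26⊕b27⊕b28⊕b29⊕b30⊕b31 = 1⊕1⊕1⊕1⊕1⊕0⊕1⊕0⊕1⊕0⊕0⊕0⊕0⊕1⊕1⊕0 = 1
Syndrome (s16...s1) = 11110 → position 30.
Flip bit 30: corrected codeword = 0010101100000101111101010000100
Data bits at positions 3,5,6,7,9,10,11,12,13,14,15,17,18,19,20,21,22,23,24,25,26,27,28,29,30,31: 11010000010111101010000100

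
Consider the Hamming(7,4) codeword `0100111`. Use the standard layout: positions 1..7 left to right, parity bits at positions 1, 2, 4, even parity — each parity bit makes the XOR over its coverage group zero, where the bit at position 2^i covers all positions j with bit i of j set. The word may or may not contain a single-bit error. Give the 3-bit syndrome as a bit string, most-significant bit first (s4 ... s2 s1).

110

s1: b1⊕b3⊕b5⊕b7 = 0⊕0⊕1⊕1 = 0
s2: b2⊕b3⊕b6⊕b7 = 1⊕0⊕1⊕1 = 1
s4: b4⊕b5⊕b6⊕b7 = 0⊕1⊕1⊕1 = 1
Syndrome (s4...s1) = 110 → position 6.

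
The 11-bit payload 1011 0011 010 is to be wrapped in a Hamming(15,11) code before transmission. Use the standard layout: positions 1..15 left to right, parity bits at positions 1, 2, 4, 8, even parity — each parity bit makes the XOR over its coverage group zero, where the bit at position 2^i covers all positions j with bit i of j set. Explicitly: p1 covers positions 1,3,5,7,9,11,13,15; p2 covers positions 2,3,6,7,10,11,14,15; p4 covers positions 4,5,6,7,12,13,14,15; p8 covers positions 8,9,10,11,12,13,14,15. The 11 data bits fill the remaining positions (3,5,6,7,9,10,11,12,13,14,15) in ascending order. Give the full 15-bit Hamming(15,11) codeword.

Place data bits at non-power-of-two positions: b3=1, b5=0, b6=1, b7=1, b9=0, b10=0, b11=1, b12=1, b13=0, b14=1, b15=0.
p1 = XOR of data positions {3,5,7,9,11,13,15} = 1⊕0⊕1⊕0⊕1⊕0⊕0 = 1
p2 = XOR of data positions {3,6,7,10,11,14,15} = 1⊕1⊕1⊕0⊕1⊕1⊕0 = 1
p4 = XOR of data positions {5,6,7,12,13,14,15} = 0⊕1⊕1⊕1⊕0⊕1⊕0 = 0
p8 = XOR of data positions {9,10,11,12,13,14,15} = 0⊕0⊕1⊕1⊕0⊕1⊕0 = 1
Codeword b1..b15 = 111001110011010

111001110011010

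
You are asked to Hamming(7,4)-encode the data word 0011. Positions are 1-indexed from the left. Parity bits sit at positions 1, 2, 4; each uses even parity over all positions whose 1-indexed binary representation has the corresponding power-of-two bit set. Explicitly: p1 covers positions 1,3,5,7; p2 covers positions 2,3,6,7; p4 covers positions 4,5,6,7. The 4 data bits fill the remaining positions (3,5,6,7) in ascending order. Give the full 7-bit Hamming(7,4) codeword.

1000011

Place data bits at non-power-of-two positions: b3=0, b5=0, b6=1, b7=1.
p1 = XOR of data positions {3,5,7} = 0⊕0⊕1 = 1
p2 = XOR of data positions {3,6,7} = 0⊕1⊕1 = 0
p4 = XOR of data positions {5,6,7} = 0⊕1⊕1 = 0
Codeword b1..b7 = 1000011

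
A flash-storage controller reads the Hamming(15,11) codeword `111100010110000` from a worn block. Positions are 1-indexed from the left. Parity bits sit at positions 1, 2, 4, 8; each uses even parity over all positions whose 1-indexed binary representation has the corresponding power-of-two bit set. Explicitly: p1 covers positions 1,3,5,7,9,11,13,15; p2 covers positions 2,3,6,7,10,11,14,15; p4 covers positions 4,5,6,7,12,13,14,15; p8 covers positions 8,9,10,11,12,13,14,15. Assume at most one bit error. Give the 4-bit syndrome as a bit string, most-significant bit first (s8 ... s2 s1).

1101

s1: b1⊕b3⊕b5⊕b7⊕b9⊕b11⊕b13⊕b15 = 1⊕1⊕0⊕0⊕0⊕1⊕0⊕0 = 1
s2: b2⊕b3⊕b6⊕b7⊕b10⊕b11⊕b14⊕b15 = 1⊕1⊕0⊕0⊕1⊕1⊕0⊕0 = 0
s4: b4⊕b5⊕b6⊕b7⊕b12⊕b13⊕b14⊕b15 = 1⊕0⊕0⊕0⊕0⊕0⊕0⊕0 = 1
s8: b8⊕b9⊕b10⊕b11⊕b12⊕b13⊕b14⊕b15 = 1⊕0⊕1⊕1⊕0⊕0⊕0⊕0 = 1
Syndrome (s8...s1) = 1101 → position 13.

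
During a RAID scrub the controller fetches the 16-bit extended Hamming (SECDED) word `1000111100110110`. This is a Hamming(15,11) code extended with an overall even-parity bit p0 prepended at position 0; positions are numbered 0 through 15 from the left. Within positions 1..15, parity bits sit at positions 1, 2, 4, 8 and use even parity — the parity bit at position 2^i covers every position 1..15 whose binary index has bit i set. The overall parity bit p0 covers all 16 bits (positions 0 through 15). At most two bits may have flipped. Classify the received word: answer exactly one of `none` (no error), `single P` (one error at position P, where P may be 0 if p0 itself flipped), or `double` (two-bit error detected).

single 2

s1: b1⊕b3⊕b5⊕b7⊕b9⊕b11⊕b13⊕b15 = 0⊕0⊕1⊕1⊕0⊕1⊕1⊕0 = 0
s2: b2⊕b3⊕b6⊕b7⊕b10⊕b11⊕b14⊕b15 = 0⊕0⊕1⊕1⊕1⊕1⊕1⊕0 = 1
s4: b4⊕b5⊕b6⊕b7⊕b12⊕b13⊕b14⊕b15 = 1⊕1⊕1⊕1⊕0⊕1⊕1⊕0 = 0
s8: b8⊕b9⊕b10⊕b11⊕b12⊕b13⊕b14⊕b15 = 0⊕0⊕1⊕1⊕0⊕1⊕1⊕0 = 0
Syndrome (s8...s1) = 0010 → position 2.
Overall parity (XOR of all 16 bits, including p0): 1⊕0⊕0⊕0⊕1⊕1⊕1⊕1⊕0⊕0⊕1⊕1⊕0⊕1⊕1⊕0 = 1
Overall=1, syndrome position=2 → single-bit error at position 2.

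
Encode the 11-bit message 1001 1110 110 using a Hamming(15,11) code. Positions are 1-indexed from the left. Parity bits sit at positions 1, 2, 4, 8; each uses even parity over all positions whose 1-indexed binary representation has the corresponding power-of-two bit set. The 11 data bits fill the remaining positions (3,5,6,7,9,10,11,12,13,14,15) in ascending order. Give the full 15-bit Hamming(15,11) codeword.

Place data bits at non-power-of-two positions: b3=1, b5=0, b6=0, b7=1, b9=1, b10=1, b11=1, b12=0, b13=1, b14=1, b15=0.
p1 = XOR of data positions {3,5,7,9,11,13,15} = 1⊕0⊕1⊕1⊕1⊕1⊕0 = 1
p2 = XOR of data positions {3,6,7,10,11,14,15} = 1⊕0⊕1⊕1⊕1⊕1⊕0 = 1
p4 = XOR of data positions {5,6,7,12,13,14,15} = 0⊕0⊕1⊕0⊕1⊕1⊕0 = 1
p8 = XOR of data positions {9,10,11,12,13,14,15} = 1⊕1⊕1⊕0⊕1⊕1⊕0 = 1
Codeword b1..b15 = 111100111110110

111100111110110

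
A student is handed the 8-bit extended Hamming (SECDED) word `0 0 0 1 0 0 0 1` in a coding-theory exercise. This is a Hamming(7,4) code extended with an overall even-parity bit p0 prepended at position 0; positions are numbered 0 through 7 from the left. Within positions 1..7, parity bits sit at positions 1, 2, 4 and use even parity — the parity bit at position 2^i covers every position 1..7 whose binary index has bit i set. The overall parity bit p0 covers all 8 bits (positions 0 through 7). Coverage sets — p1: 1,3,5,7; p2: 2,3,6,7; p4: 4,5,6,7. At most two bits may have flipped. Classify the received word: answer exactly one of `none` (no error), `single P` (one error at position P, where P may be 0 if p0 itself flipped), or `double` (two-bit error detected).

s1: b1⊕b3⊕b5⊕b7 = 0⊕1⊕0⊕1 = 0
s2: b2⊕b3⊕b6⊕b7 = 0⊕1⊕0⊕1 = 0
s4: b4⊕b5⊕b6⊕b7 = 0⊕0⊕0⊕1 = 1
Syndrome (s4...s1) = 100 → position 4.
Overall parity (XOR of all 8 bits, including p0): 0⊕0⊕0⊕1⊕0⊕0⊕0⊕1 = 0
Overall=0, syndrome position=4 → double-bit error detected (uncorrectable).

double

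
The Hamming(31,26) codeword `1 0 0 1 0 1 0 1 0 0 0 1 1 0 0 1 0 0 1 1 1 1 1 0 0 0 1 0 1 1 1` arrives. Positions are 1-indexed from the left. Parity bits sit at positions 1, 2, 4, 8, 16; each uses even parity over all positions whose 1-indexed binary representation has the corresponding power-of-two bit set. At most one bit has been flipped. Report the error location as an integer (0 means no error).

s1: b1⊕b3⊕b5⊕b7⊕b9⊕b11⊕b13⊕b15⊕b17⊕b19⊕b21⊕b23⊕b25⊕b27⊕b29⊕b31 = 1⊕0⊕0⊕0⊕0⊕0⊕1⊕0⊕0⊕1⊕1⊕1⊕0⊕1⊕1⊕1 = 0
s2: b2⊕b3⊕b6⊕b7⊕b10⊕b11⊕b14⊕b15⊕b18⊕b19⊕b22⊕b23⊕b26⊕b27⊕b30⊕b31 = 0⊕0⊕1⊕0⊕0⊕0⊕0⊕0⊕0⊕1⊕1⊕1⊕0⊕1⊕1⊕1 = 1
s4: b4⊕b5⊕b6⊕b7⊕b12⊕b13⊕b14⊕b15⊕b20⊕b21⊕b22⊕b23⊕b28⊕b29⊕b30⊕b31 = 1⊕0⊕1⊕0⊕1⊕1⊕0⊕0⊕1⊕1⊕1⊕1⊕0⊕1⊕1⊕1 = 1
s8: b8⊕b9⊕b10⊕b11⊕b12⊕b13⊕b14⊕b15⊕b24⊕b25⊕b26⊕b27⊕b28⊕b29⊕b30⊕b31 = 1⊕0⊕0⊕0⊕1⊕1⊕0⊕0⊕0⊕0⊕0⊕1⊕0⊕1⊕1⊕1 = 1
s16: b16⊕b17⊕b18⊕b19⊕b20⊕b21⊕b22⊕b23⊕b24⊕b25⊕b26⊕b27⊕b28⊕b29⊕b30⊕b31 = 1⊕0⊕0⊕1⊕1⊕1⊕1⊕1⊕0⊕0⊕0⊕1⊕0⊕1⊕1⊕1 = 0
Syndrome (s16...s1) = 01110 → position 14.

14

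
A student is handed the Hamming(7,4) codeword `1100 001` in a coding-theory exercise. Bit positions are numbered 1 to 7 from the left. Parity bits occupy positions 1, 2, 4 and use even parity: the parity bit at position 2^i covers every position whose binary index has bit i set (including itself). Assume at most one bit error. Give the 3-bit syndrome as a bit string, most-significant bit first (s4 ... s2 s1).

100

s1: b1⊕b3⊕b5⊕b7 = 1⊕0⊕0⊕1 = 0
s2: b2⊕b3⊕b6⊕b7 = 1⊕0⊕0⊕1 = 0
s4: b4⊕b5⊕b6⊕b7 = 0⊕0⊕0⊕1 = 1
Syndrome (s4...s1) = 100 → position 4.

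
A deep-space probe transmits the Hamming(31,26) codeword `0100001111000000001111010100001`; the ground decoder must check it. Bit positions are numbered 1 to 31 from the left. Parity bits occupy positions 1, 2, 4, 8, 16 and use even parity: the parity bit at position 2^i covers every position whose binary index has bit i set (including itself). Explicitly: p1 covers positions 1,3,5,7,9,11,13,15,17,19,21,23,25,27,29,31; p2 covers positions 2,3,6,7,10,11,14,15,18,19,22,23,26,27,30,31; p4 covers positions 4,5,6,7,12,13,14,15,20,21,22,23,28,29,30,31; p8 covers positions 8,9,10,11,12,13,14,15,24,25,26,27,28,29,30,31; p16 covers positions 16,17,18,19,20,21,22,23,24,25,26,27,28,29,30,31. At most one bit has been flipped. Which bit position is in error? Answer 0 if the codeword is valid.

s1: b1⊕b3⊕b5⊕b7⊕b9⊕b11⊕b13⊕b15⊕b17⊕b19⊕b21⊕b23⊕b25⊕b27⊕b29⊕b31 = 0⊕0⊕0⊕1⊕1⊕0⊕0⊕0⊕0⊕1⊕1⊕0⊕0⊕0⊕0⊕1 = 1
s2: b2⊕b3⊕b6⊕b7⊕b10⊕b11⊕b14⊕b15⊕b18⊕b19⊕b22⊕b23⊕b26⊕b27⊕b30⊕b31 = 1⊕0⊕0⊕1⊕1⊕0⊕0⊕0⊕0⊕1⊕1⊕0⊕1⊕0⊕0⊕1 = 1
s4: b4⊕b5⊕b6⊕b7⊕b12⊕b13⊕b14⊕b15⊕b20⊕b21⊕b22⊕b23⊕b28⊕b29⊕b30⊕b31 = 0⊕0⊕0⊕1⊕0⊕0⊕0⊕0⊕1⊕1⊕1⊕0⊕0⊕0⊕0⊕1 = 1
s8: b8⊕b9⊕b10⊕b11⊕b12⊕b13⊕b14⊕b15⊕b24⊕b25⊕b26⊕b27⊕b28⊕b29⊕b30⊕b31 = 1⊕1⊕1⊕0⊕0⊕0⊕0⊕0⊕1⊕0⊕1⊕0⊕0⊕0⊕0⊕1 = 0
s16: b16⊕b17⊕b18⊕b19⊕b20⊕b21⊕b22⊕b23⊕b24⊕b25⊕b26⊕b27⊕b28⊕b29⊕b30⊕b31 = 0⊕0⊕0⊕1⊕1⊕1⊕1⊕0⊕1⊕0⊕1⊕0⊕0⊕0⊕0⊕1 = 1
Syndrome (s16...s1) = 10111 → position 23.

23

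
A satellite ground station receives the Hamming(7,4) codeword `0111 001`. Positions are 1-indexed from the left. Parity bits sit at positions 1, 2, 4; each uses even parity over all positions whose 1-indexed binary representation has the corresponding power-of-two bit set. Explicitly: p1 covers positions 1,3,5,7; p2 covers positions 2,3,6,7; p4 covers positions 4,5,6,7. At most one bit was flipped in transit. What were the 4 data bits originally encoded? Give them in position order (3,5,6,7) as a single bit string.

1001

s1: b1⊕b3⊕b5⊕b7 = 0⊕1⊕0⊕1 = 0
s2: b2⊕b3⊕b6⊕b7 = 1⊕1⊕0⊕1 = 1
s4: b4⊕b5⊕b6⊕b7 = 1⊕0⊕0⊕1 = 0
Syndrome (s4...s1) = 010 → position 2.
Flip bit 2: corrected codeword = 0011001
Data bits at positions 3,5,6,7: 1001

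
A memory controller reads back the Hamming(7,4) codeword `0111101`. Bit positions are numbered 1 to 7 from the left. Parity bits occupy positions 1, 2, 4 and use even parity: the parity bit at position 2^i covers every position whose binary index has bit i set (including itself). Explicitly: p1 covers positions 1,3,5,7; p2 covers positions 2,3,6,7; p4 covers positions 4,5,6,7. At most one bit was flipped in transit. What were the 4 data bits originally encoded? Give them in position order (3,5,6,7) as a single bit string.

s1: b1⊕b3⊕b5⊕b7 = 0⊕1⊕1⊕1 = 1
s2: b2⊕b3⊕b6⊕b7 = 1⊕1⊕0⊕1 = 1
s4: b4⊕b5⊕b6⊕b7 = 1⊕1⊕0⊕1 = 1
Syndrome (s4...s1) = 111 → position 7.
Flip bit 7: corrected codeword = 0111100
Data bits at positions 3,5,6,7: 1100

1100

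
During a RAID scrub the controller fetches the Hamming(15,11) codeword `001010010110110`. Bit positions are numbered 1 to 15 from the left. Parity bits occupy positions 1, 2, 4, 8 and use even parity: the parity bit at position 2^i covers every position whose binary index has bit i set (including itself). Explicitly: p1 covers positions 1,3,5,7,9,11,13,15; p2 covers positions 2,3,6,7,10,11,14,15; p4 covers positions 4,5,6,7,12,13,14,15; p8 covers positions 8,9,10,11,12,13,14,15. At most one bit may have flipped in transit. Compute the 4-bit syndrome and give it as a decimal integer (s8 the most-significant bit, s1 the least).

12

s1: b1⊕b3⊕b5⊕b7⊕b9⊕b11⊕b13⊕b15 = 0⊕1⊕1⊕0⊕0⊕1⊕1⊕0 = 0
s2: b2⊕b3⊕b6⊕b7⊕b10⊕b11⊕b14⊕b15 = 0⊕1⊕0⊕0⊕1⊕1⊕1⊕0 = 0
s4: b4⊕b5⊕b6⊕b7⊕b12⊕b13⊕b14⊕b15 = 0⊕1⊕0⊕0⊕0⊕1⊕1⊕0 = 1
s8: b8⊕b9⊕b10⊕b11⊕b12⊕b13⊕b14⊕b15 = 1⊕0⊕1⊕1⊕0⊕1⊕1⊕0 = 1
Syndrome (s8...s1) = 1100 → position 12.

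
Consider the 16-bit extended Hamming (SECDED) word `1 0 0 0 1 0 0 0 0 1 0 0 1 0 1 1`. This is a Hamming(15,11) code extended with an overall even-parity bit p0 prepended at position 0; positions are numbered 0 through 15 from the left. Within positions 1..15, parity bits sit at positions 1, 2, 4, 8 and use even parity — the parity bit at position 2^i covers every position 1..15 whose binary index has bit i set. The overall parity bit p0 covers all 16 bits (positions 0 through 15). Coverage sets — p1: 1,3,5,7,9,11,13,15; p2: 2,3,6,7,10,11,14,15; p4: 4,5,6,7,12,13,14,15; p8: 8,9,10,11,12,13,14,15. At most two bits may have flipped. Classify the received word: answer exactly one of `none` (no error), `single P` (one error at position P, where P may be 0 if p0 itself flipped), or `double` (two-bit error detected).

none

s1: b1⊕b3⊕b5⊕b7⊕b9⊕b11⊕b13⊕b15 = 0⊕0⊕0⊕0⊕1⊕0⊕0⊕1 = 0
s2: b2⊕b3⊕b6⊕b7⊕b10⊕b11⊕b14⊕b15 = 0⊕0⊕0⊕0⊕0⊕0⊕1⊕1 = 0
s4: b4⊕b5⊕b6⊕b7⊕b12⊕b13⊕b14⊕b15 = 1⊕0⊕0⊕0⊕1⊕0⊕1⊕1 = 0
s8: b8⊕b9⊕b10⊕b11⊕b12⊕b13⊕b14⊕b15 = 0⊕1⊕0⊕0⊕1⊕0⊕1⊕1 = 0
Syndrome (s8...s1) = 0000 → position 0 (no error).
Overall parity (XOR of all 16 bits, including p0): 1⊕0⊕0⊕0⊕1⊕0⊕0⊕0⊕0⊕1⊕0⊕0⊕1⊕0⊕1⊕1 = 0
Overall=0, syndrome position=0 → no error.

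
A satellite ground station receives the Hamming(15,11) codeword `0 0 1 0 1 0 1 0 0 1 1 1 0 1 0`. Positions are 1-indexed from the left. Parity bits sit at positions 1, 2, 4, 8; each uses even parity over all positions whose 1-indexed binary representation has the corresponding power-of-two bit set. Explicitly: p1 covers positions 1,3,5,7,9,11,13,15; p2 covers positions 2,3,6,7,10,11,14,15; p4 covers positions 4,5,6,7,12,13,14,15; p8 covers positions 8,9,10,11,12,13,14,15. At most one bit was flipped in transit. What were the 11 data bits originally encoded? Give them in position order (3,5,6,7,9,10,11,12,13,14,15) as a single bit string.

11010111010

s1: b1⊕b3⊕b5⊕b7⊕b9⊕b11⊕b13⊕b15 = 0⊕1⊕1⊕1⊕0⊕1⊕0⊕0 = 0
s2: b2⊕b3⊕b6⊕b7⊕b10⊕b11⊕b14⊕b15 = 0⊕1⊕0⊕1⊕1⊕1⊕1⊕0 = 1
s4: b4⊕b5⊕b6⊕b7⊕b12⊕b13⊕b14⊕b15 = 0⊕1⊕0⊕1⊕1⊕0⊕1⊕0 = 0
s8: b8⊕b9⊕b10⊕b11⊕b12⊕b13⊕b14⊕b15 = 0⊕0⊕1⊕1⊕1⊕0⊕1⊕0 = 0
Syndrome (s8...s1) = 0010 → position 2.
Flip bit 2: corrected codeword = 011010100111010
Data bits at positions 3,5,6,7,9,10,11,12,13,14,15: 11010111010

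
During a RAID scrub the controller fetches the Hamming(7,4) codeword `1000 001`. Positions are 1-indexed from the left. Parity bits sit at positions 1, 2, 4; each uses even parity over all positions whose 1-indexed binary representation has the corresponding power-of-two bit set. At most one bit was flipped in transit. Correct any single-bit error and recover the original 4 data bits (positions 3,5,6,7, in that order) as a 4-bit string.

0011

s1: b1⊕b3⊕b5⊕b7 = 1⊕0⊕0⊕1 = 0
s2: b2⊕b3⊕b6⊕b7 = 0⊕0⊕0⊕1 = 1
s4: b4⊕b5⊕b6⊕b7 = 0⊕0⊕0⊕1 = 1
Syndrome (s4...s1) = 110 → position 6.
Flip bit 6: corrected codeword = 1000011
Data bits at positions 3,5,6,7: 0011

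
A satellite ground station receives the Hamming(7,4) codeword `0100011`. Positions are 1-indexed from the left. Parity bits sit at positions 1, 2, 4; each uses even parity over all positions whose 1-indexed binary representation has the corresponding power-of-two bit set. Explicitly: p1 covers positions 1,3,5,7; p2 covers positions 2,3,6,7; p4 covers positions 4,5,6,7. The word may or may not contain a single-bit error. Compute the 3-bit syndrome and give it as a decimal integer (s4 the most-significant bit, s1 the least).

s1: b1⊕b3⊕b5⊕b7 = 0⊕0⊕0⊕1 = 1
s2: b2⊕b3⊕b6⊕b7 = 1⊕0⊕1⊕1 = 1
s4: b4⊕b5⊕b6⊕b7 = 0⊕0⊕1⊕1 = 0
Syndrome (s4...s1) = 011 → position 3.

3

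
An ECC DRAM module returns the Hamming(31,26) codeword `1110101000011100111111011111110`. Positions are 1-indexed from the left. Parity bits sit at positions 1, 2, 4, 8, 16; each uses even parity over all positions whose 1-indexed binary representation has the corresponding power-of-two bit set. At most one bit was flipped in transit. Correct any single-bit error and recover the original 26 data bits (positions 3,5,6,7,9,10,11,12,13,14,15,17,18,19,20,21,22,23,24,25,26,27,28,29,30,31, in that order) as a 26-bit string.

s1: b1⊕b3⊕b5⊕b7⊕b9⊕b11⊕b13⊕b15⊕b17⊕b19⊕b21⊕b23⊕b25⊕b27⊕b29⊕b31 = 1⊕1⊕1⊕1⊕0⊕0⊕1⊕0⊕1⊕1⊕1⊕0⊕1⊕1⊕1⊕0 = 1
s2: b2⊕b3⊕b6⊕b7⊕b10⊕b11⊕b14⊕b15⊕b18⊕b19⊕b22⊕b23⊕b26⊕b27⊕b30⊕b31 = 1⊕1⊕0⊕1⊕0⊕0⊕1⊕0⊕1⊕1⊕1⊕0⊕1⊕1⊕1⊕0 = 0
s4: b4⊕b5⊕b6⊕b7⊕b12⊕b13⊕b14⊕b15⊕b20⊕b21⊕b22⊕b23⊕b28⊕b29⊕b30⊕b31 = 0⊕1⊕0⊕1⊕1⊕1⊕1⊕0⊕1⊕1⊕1⊕0⊕1⊕1⊕1⊕0 = 1
s8: b8⊕b9⊕b10⊕b11⊕b12⊕b13⊕b14⊕b15⊕b24⊕b25⊕b26⊕b27⊕b28⊕b29⊕b30⊕b31 = 0⊕0⊕0⊕0⊕1⊕1⊕1⊕0⊕1⊕1⊕1⊕1⊕1⊕1⊕1⊕0 = 0
s16: b16⊕b17⊕b18⊕b19⊕b20⊕b21⊕b22⊕b23⊕b24⊕b25⊕b26⊕b27⊕b28⊕b29⊕b30⊕b31 = 0⊕1⊕1⊕1⊕1⊕1⊕1⊕0⊕1⊕1⊕1⊕1⊕1⊕1⊕1⊕0 = 1
Syndrome (s16...s1) = 10101 → position 21.
Flip bit 21: corrected codeword = 1110101000011100111101011111110
Data bits at positions 3,5,6,7,9,10,11,12,13,14,15,17,18,19,20,21,22,23,24,25,26,27,28,29,30,31: 11010001110111101011111110

11010001110111101011111110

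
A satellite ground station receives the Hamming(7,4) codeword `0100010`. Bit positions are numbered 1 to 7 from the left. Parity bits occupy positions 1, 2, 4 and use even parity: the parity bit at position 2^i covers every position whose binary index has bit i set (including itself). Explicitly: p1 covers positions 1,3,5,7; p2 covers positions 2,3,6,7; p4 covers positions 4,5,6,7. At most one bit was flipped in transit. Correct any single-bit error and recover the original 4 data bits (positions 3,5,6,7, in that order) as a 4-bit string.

0010

s1: b1⊕b3⊕b5⊕b7 = 0⊕0⊕0⊕0 = 0
s2: b2⊕b3⊕b6⊕b7 = 1⊕0⊕1⊕0 = 0
s4: b4⊕b5⊕b6⊕b7 = 0⊕0⊕1⊕0 = 1
Syndrome (s4...s1) = 100 → position 4.
Flip bit 4: corrected codeword = 0101010
Data bits at positions 3,5,6,7: 0010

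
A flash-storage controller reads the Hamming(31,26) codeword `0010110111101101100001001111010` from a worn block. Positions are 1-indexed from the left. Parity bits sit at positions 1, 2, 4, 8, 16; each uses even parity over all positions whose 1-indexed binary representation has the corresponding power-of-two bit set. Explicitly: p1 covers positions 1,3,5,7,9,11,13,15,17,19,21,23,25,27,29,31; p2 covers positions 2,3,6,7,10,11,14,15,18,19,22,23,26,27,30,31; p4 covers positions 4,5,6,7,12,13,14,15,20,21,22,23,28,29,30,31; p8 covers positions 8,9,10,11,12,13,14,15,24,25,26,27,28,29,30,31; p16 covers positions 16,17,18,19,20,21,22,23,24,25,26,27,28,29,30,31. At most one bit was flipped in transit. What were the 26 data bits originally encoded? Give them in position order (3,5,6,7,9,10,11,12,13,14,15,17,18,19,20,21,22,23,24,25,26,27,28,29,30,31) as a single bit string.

11101110100100001001111010

s1: b1⊕b3⊕b5⊕b7⊕b9⊕b11⊕b13⊕b15⊕b17⊕b19⊕b21⊕b23⊕b25⊕b27⊕b29⊕b31 = 0⊕1⊕1⊕0⊕1⊕1⊕1⊕0⊕1⊕0⊕0⊕0⊕1⊕1⊕0⊕0 = 0
s2: b2⊕b3⊕b6⊕b7⊕b10⊕b11⊕b14⊕b15⊕b18⊕b19⊕b22⊕b23⊕b26⊕b27⊕b30⊕b31 = 0⊕1⊕1⊕0⊕1⊕1⊕1⊕0⊕0⊕0⊕1⊕0⊕1⊕1⊕1⊕0 = 1
s4: b4⊕b5⊕b6⊕b7⊕b12⊕b13⊕b14⊕b15⊕b20⊕b21⊕b22⊕b23⊕b28⊕b29⊕b30⊕b31 = 0⊕1⊕1⊕0⊕0⊕1⊕1⊕0⊕0⊕0⊕1⊕0⊕1⊕0⊕1⊕0 = 1
s8: b8⊕b9⊕b10⊕b11⊕b12⊕b13⊕b14⊕b15⊕b24⊕b25⊕b26⊕b27⊕b28⊕b29⊕b30⊕b31 = 1⊕1⊕1⊕1⊕0⊕1⊕1⊕0⊕0⊕1⊕1⊕1⊕1⊕0⊕1⊕0 = 1
s16: b16⊕b17⊕b18⊕b19⊕b20⊕b21⊕b22⊕b23⊕b24⊕b25⊕b26⊕b27⊕b28⊕b29⊕b30⊕b31 = 1⊕1⊕0⊕0⊕0⊕0⊕1⊕0⊕0⊕1⊕1⊕1⊕1⊕0⊕1⊕0 = 0
Syndrome (s16...s1) = 01110 → position 14.
Flip bit 14: corrected codeword = 0010110111101001100001001111010
Data bits at positions 3,5,6,7,9,10,11,12,13,14,15,17,18,19,20,21,22,23,24,25,26,27,28,29,30,31: 11101110100100001001111010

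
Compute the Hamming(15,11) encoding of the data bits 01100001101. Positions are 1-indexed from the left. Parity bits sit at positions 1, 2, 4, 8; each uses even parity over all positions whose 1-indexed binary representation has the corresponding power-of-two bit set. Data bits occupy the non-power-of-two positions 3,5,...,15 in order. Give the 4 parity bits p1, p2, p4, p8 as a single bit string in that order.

1011

Place data bits at non-power-of-two positions: b3=0, b5=1, b6=1, b7=0, b9=0, b10=0, b11=0, b12=1, b13=1, b14=0, b15=1.
p1 = XOR of data positions {3,5,7,9,11,13,15} = 0⊕1⊕0⊕0⊕0⊕1⊕1 = 1
p2 = XOR of data positions {3,6,7,10,11,14,15} = 0⊕1⊕0⊕0⊕0⊕0⊕1 = 0
p4 = XOR of data positions {5,6,7,12,13,14,15} = 1⊕1⊕0⊕1⊕1⊕0⊕1 = 1
p8 = XOR of data positions {9,10,11,12,13,14,15} = 0⊕0⊕0⊕1⊕1⊕0⊕1 = 1
Parity bits p1,p2,p4,p8 = 1011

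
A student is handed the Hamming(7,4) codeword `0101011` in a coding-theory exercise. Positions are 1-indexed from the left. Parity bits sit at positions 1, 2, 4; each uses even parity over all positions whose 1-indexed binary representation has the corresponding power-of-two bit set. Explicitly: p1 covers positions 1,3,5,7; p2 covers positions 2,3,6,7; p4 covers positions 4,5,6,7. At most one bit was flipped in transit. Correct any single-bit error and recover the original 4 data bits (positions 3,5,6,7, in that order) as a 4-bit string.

0010

s1: b1⊕b3⊕b5⊕b7 = 0⊕0⊕0⊕1 = 1
s2: b2⊕b3⊕b6⊕b7 = 1⊕0⊕1⊕1 = 1
s4: b4⊕b5⊕b6⊕b7 = 1⊕0⊕1⊕1 = 1
Syndrome (s4...s1) = 111 → position 7.
Flip bit 7: corrected codeword = 0101010
Data bits at positions 3,5,6,7: 0010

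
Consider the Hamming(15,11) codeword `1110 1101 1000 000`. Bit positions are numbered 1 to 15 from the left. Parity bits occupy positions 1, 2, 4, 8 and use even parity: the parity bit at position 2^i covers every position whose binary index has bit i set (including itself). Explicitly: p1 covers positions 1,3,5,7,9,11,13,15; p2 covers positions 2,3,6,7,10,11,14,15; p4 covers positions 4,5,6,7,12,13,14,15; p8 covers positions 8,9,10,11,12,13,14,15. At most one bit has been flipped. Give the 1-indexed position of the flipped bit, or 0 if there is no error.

2

s1: b1⊕b3⊕b5⊕b7⊕b9⊕b11⊕b13⊕b15 = 1⊕1⊕1⊕0⊕1⊕0⊕0⊕0 = 0
s2: b2⊕b3⊕b6⊕b7⊕b10⊕b11⊕b14⊕b15 = 1⊕1⊕1⊕0⊕0⊕0⊕0⊕0 = 1
s4: b4⊕b5⊕b6⊕b7⊕b12⊕b13⊕b14⊕b15 = 0⊕1⊕1⊕0⊕0⊕0⊕0⊕0 = 0
s8: b8⊕b9⊕b10⊕b11⊕b12⊕b13⊕b14⊕b15 = 1⊕1⊕0⊕0⊕0⊕0⊕0⊕0 = 0
Syndrome (s8...s1) = 0010 → position 2.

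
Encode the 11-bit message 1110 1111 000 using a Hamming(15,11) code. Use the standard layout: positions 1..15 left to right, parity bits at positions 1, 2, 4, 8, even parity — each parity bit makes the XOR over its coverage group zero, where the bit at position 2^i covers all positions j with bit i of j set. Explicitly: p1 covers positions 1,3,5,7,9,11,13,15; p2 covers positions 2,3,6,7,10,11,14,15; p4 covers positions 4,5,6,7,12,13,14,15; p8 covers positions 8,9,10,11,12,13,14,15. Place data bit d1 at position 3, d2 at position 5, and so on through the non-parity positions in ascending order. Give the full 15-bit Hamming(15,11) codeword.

Place data bits at non-power-of-two positions: b3=1, b5=1, b6=1, b7=0, b9=1, b10=1, b11=1, b12=1, b13=0, b14=0, b15=0.
p1 = XOR of data positions {3,5,7,9,11,13,15} = 1⊕1⊕0⊕1⊕1⊕0⊕0 = 0
p2 = XOR of data positions {3,6,7,10,11,14,15} = 1⊕1⊕0⊕1⊕1⊕0⊕0 = 0
p4 = XOR of data positions {5,6,7,12,13,14,15} = 1⊕1⊕0⊕1⊕0⊕0⊕0 = 1
p8 = XOR of data positions {9,10,11,12,13,14,15} = 1⊕1⊕1⊕1⊕0⊕0⊕0 = 0
Codeword b1..b15 = 001111001111000

001111001111000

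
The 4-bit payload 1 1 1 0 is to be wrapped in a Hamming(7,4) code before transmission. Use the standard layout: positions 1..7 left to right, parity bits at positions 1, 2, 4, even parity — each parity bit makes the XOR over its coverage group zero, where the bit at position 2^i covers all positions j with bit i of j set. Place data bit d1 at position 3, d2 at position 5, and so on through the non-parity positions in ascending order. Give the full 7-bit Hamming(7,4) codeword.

Place data bits at non-power-of-two positions: b3=1, b5=1, b6=1, b7=0.
p1 = XOR of data positions {3,5,7} = 1⊕1⊕0 = 0
p2 = XOR of data positions {3,6,7} = 1⊕1⊕0 = 0
p4 = XOR of data positions {5,6,7} = 1⊕1⊕0 = 0
Codeword b1..b7 = 0010110

0010110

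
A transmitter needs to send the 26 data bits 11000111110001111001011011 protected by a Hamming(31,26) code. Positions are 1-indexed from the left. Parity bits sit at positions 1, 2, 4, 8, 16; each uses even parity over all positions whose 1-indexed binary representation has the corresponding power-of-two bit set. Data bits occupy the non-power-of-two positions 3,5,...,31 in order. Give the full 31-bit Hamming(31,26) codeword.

Place data bits at non-power-of-two positions: b3=1, b5=1, b6=0, b7=0, b9=0, b10=1, b11=1, b12=1, b13=1, b14=1, b15=0, b17=0, b18=0, b19=1, b20=1, b21=1, b22=1, b23=0, b24=0, b25=1, b26=0, b27=1, b28=1, b29=0, b30=1, b31=1.
p1 = XOR of data positions {3,5,7,9,11,13,15,17,19,21,23,25,27,29,31} = 1⊕1⊕0⊕0⊕1⊕1⊕0⊕0⊕1⊕1⊕0⊕1⊕1⊕0⊕1 = 1
p2 = XOR of data positions {3,6,7,10,11,14,15,18,19,22,23,26,27,30,31} = 1⊕0⊕0⊕1⊕1⊕1⊕0⊕0⊕1⊕1⊕0⊕0⊕1⊕1⊕1 = 1
p4 = XOR of data positions {5,6,7,12,13,14,15,20,21,22,23,28,29,30,31} = 1⊕0⊕0⊕1⊕1⊕1⊕0⊕1⊕1⊕1⊕0⊕1⊕0⊕1⊕1 = 0
p8 = XOR of data positions {9,10,11,12,13,14,15,24,25,26,27,28,29,30,31} = 0⊕1⊕1⊕1⊕1⊕1⊕0⊕0⊕1⊕0⊕1⊕1⊕0⊕1⊕1 = 0
p16 = XOR of data positions {17,18,19,20,21,22,23,24,25,26,27,28,29,30,31} = 0⊕0⊕1⊕1⊕1⊕1⊕0⊕0⊕1⊕0⊕1⊕1⊕0⊕1⊕1 = 1
Codeword b1..b31 = 1110100001111101001111001011011

1110100001111101001111001011011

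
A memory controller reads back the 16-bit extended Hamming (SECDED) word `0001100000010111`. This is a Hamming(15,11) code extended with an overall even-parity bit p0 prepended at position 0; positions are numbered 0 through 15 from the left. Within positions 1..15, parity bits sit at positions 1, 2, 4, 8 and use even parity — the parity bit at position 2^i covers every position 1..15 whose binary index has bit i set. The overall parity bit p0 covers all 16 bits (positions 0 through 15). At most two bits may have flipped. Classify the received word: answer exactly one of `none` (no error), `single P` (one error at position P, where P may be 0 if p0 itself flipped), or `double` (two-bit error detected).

none

s1: b1⊕b3⊕b5⊕b7⊕b9⊕b11⊕b13⊕b15 = 0⊕1⊕0⊕0⊕0⊕1⊕1⊕1 = 0
s2: b2⊕b3⊕b6⊕b7⊕b10⊕b11⊕b14⊕b15 = 0⊕1⊕0⊕0⊕0⊕1⊕1⊕1 = 0
s4: b4⊕b5⊕b6⊕b7⊕b12⊕b13⊕b14⊕b15 = 1⊕0⊕0⊕0⊕0⊕1⊕1⊕1 = 0
s8: b8⊕b9⊕b10⊕b11⊕b12⊕b13⊕b14⊕b15 = 0⊕0⊕0⊕1⊕0⊕1⊕1⊕1 = 0
Syndrome (s8...s1) = 0000 → position 0 (no error).
Overall parity (XOR of all 16 bits, including p0): 0⊕0⊕0⊕1⊕1⊕0⊕0⊕0⊕0⊕0⊕0⊕1⊕0⊕1⊕1⊕1 = 0
Overall=0, syndrome position=0 → no error.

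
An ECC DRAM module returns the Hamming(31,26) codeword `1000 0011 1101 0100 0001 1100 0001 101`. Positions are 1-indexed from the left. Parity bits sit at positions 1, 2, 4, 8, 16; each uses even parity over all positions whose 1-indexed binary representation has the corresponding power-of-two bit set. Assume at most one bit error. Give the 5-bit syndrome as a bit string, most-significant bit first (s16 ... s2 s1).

00110

s1: b1⊕b3⊕b5⊕b7⊕b9⊕b11⊕b13⊕b15⊕b17⊕b19⊕b21⊕b23⊕b25⊕b27⊕b29⊕b31 = 1⊕0⊕0⊕1⊕1⊕0⊕0⊕0⊕0⊕0⊕1⊕0⊕0⊕0⊕1⊕1 = 0
s2: b2⊕b3⊕b6⊕b7⊕b10⊕b11⊕b14⊕b15⊕b18⊕b19⊕b22⊕b23⊕b26⊕b27⊕b30⊕b31 = 0⊕0⊕0⊕1⊕1⊕0⊕1⊕0⊕0⊕0⊕1⊕0⊕0⊕0⊕0⊕1 = 1
s4: b4⊕b5⊕b6⊕b7⊕b12⊕b13⊕b14⊕b15⊕b20⊕b21⊕b22⊕b23⊕b28⊕b29⊕b30⊕b31 = 0⊕0⊕0⊕1⊕1⊕0⊕1⊕0⊕1⊕1⊕1⊕0⊕1⊕1⊕0⊕1 = 1
s8: b8⊕b9⊕b10⊕b11⊕b12⊕b13⊕b14⊕b15⊕b24⊕b25⊕b26⊕b27⊕b28⊕b29⊕b30⊕b31 = 1⊕1⊕1⊕0⊕1⊕0⊕1⊕0⊕0⊕0⊕0⊕0⊕1⊕1⊕0⊕1 = 0
s16: b16⊕b17⊕b18⊕b19⊕b20⊕b21⊕b22⊕b23⊕b24⊕b25⊕b26⊕b27⊕b28⊕b29⊕b30⊕b31 = 0⊕0⊕0⊕0⊕1⊕1⊕1⊕0⊕0⊕0⊕0⊕0⊕1⊕1⊕0⊕1 = 0
Syndrome (s16...s1) = 00110 → position 6.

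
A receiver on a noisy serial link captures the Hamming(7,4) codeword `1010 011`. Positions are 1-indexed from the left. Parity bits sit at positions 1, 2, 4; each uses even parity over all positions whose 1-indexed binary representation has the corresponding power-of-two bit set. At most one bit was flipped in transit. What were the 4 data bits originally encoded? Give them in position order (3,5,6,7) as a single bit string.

s1: b1⊕b3⊕b5⊕b7 = 1⊕1⊕0⊕1 = 1
s2: b2⊕b3⊕b6⊕b7 = 0⊕1⊕1⊕1 = 1
s4: b4⊕b5⊕b6⊕b7 = 0⊕0⊕1⊕1 = 0
Syndrome (s4...s1) = 011 → position 3.
Flip bit 3: corrected codeword = 1000011
Data bits at positions 3,5,6,7: 0011

0011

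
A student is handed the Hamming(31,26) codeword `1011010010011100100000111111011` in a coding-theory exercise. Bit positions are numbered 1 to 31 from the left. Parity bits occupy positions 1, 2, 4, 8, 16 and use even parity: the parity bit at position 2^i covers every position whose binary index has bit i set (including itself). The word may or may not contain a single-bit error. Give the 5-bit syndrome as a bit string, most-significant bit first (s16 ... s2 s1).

s1: b1⊕b3⊕b5⊕b7⊕b9⊕b11⊕b13⊕b15⊕b17⊕b19⊕b21⊕b23⊕b25⊕b27⊕b29⊕b31 = 1⊕1⊕0⊕0⊕1⊕0⊕1⊕0⊕1⊕0⊕0⊕1⊕1⊕1⊕0⊕1 = 1
s2: b2⊕b3⊕b6⊕b7⊕b10⊕b11⊕b14⊕b15⊕b18⊕b19⊕b22⊕b23⊕b26⊕b27⊕b30⊕b31 = 0⊕1⊕1⊕0⊕0⊕0⊕1⊕0⊕0⊕0⊕0⊕1⊕1⊕1⊕1⊕1 = 0
s4: b4⊕b5⊕b6⊕b7⊕b12⊕b13⊕b14⊕b15⊕b20⊕b21⊕b22⊕b23⊕b28⊕b29⊕b30⊕b31 = 1⊕0⊕1⊕0⊕1⊕1⊕1⊕0⊕0⊕0⊕0⊕1⊕1⊕0⊕1⊕1 = 1
s8: b8⊕b9⊕b10⊕b11⊕b12⊕b13⊕b14⊕b15⊕b24⊕b25⊕b26⊕b27⊕b28⊕b29⊕b30⊕b31 = 0⊕1⊕0⊕0⊕1⊕1⊕1⊕0⊕1⊕1⊕1⊕1⊕1⊕0⊕1⊕1 = 1
s16: b16⊕b17⊕b18⊕b19⊕b20⊕b21⊕b22⊕b23⊕b24⊕b25⊕b26⊕b27⊕b28⊕b29⊕b30⊕b31 = 0⊕1⊕0⊕0⊕0⊕0⊕0⊕1⊕1⊕1⊕1⊕1⊕1⊕0⊕1⊕1 = 1
Syndrome (s16...s1) = 11101 → position 29.

11101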